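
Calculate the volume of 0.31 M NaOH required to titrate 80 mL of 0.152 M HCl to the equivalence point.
V_{base} = 39.2 mL

At equivalence: moles acid = moles base.
moles HCl = 0.152 M × 0.08 L = 0.01216 mol
V_NaOH = 0.01216 mol ÷ 0.31 M = 0.03923 L = 39.2 mL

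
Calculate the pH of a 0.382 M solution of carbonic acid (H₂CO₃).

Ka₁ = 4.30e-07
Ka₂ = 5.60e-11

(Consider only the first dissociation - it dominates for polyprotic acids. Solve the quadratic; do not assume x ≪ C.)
pH = 3.39

x² + Ka₁·x − Ka₁·C = 0 with Ka₁ = 4.30e-07, C = 0.382.
x = (−Ka₁ + √(Ka₁² + 4·Ka₁·C))/2 = 4.0508e-04 M, so pH = 3.39.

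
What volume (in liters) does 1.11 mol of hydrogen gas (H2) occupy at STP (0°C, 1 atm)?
At STP, 1 mol of gas occupies 22.4 L
Volume = 1.11 mol × 22.4 L/mol = 24.86 L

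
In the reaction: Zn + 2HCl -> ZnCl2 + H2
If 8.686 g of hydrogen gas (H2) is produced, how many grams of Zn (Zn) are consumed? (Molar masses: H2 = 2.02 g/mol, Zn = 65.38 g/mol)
Moles of H2 = 8.686 g ÷ 2.02 g/mol = 4.3 mol
Mole ratio: 1 mol Zn / 1 mol H2
Moles of Zn = 4.3 × (1/1) = 4.3 mol
Mass of Zn = 4.3 mol × 65.38 g/mol = 281.1 g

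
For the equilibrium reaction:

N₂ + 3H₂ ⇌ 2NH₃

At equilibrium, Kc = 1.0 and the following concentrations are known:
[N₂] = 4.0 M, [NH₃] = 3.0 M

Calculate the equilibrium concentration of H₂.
[H₂] = 1.3104 M

Kc = ([NH₃]^2) / ([N₂] × [H₂]^3) = 1.0
[H₂]^3 = (product terms)/(Kc · other reactant terms) = 9 / (1.0 · 4) = 2.25
[H₂] = (2.25)^(1/3) = 1.3104 M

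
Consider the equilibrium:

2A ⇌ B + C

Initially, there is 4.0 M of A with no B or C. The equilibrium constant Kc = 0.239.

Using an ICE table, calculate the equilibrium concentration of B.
[B] = 0.989 M

ICE: [A] = 4.0 − 2x, [B] = [C] = x.
Kc = x²/(4.0 − 2x)² = 0.239 ⇒ √Kc = x/(4.0 − 2x).
x = √0.239·4.0/(1 + 2√0.239) = 0.48888·4.0/1.9778 = 0.98875.
[B] = x = 0.989 M.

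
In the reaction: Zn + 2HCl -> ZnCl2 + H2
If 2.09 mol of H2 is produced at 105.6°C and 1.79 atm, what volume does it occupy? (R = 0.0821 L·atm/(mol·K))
T = 105.6°C + 273.15 = 378.75 K
V = nRT/P = (2.09 × 0.0821 × 378.75) / 1.79
V = 36.31 L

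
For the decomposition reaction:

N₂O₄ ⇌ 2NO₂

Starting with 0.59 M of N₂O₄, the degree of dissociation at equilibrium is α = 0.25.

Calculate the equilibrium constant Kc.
K_c = 0.1967

x = α·[A]₀ = 0.25 × 0.59 = 0.1475 M dissociated.
At eq: [N₂O₄] = 0.59 − 0.1475 = 0.4425 M; [NO₂] = 2x = 0.295 M.
Kc = [NO₂]²/[N₂O₄] = (0.295)²/0.4425 = 0.1967.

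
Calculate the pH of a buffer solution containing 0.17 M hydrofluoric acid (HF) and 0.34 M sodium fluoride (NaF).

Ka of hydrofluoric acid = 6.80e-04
pH = 3.47

pKa = -log(6.80e-04) = 3.17. pH = pKa + log([A⁻]/[HA]) = 3.17 + log(0.34/0.17)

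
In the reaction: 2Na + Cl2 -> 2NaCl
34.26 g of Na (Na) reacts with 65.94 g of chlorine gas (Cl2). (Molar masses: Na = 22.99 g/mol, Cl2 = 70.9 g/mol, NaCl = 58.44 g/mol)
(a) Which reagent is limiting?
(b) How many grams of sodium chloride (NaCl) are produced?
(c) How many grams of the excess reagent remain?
(a) Na, (b) 87.09 g, (c) 13.11 g

Moles of Na = 34.26 g ÷ 22.99 g/mol = 1.49021 mol
Moles of Cl2 = 65.94 g ÷ 70.9 g/mol = 0.930042 mol
Moles ÷ coefficient: Na: 1.49021/2 = 0.7451, Cl2: 0.930042/1 = 0.93
(a) Na has the smaller value, so Na is the limiting reagent.
(b) Moles of NaCl = 1.49021 mol Na × (2/2) = 1.49021 mol; mass = 1.49021 mol × 58.44 g/mol = 87.09 g
(c) Cl2 consumed = 1.49021 × (1/2) = 0.745107 mol; remaining = 0.930042 − 0.745107 = 0.184936 mol; mass = 0.184936 mol × 70.9 g/mol = 13.11 g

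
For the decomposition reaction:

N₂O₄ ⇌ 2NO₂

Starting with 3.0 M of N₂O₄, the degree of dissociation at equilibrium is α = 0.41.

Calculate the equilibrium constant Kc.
K_c = 3.4190

x = α·[A]₀ = 0.41 × 3.0 = 1.23 M dissociated.
At eq: [N₂O₄] = 3.0 − 1.23 = 1.77 M; [NO₂] = 2x = 2.46 M.
Kc = [NO₂]²/[N₂O₄] = (2.46)²/1.77 = 3.419.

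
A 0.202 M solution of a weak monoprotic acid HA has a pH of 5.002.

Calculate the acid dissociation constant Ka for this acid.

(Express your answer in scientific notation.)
K_a = 4.91e-10

[H⁺] = 10^(−pH) = 10^(−5.002) = 9.954e-06 M. For HA ⇌ H⁺ + A⁻, Ka = x²/(C − x) = (9.954e-06)²/(0.202 − 9.954e-06) = 4.91e-10.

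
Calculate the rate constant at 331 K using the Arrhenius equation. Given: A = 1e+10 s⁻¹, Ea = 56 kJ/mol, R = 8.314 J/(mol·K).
1.45e+01 s⁻¹

k = A·exp(-Ea/(R·T)) = 1e+10·exp(-56000/(8.314·331)) = 1e+10·exp(-20.3493) = 1e+10·1.4535e-09 = 1.45e+01 s⁻¹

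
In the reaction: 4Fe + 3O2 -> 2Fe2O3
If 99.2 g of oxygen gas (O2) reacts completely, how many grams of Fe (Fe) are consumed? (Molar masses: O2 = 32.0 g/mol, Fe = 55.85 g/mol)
Moles of O2 = 99.2 g ÷ 32.0 g/mol = 3.1 mol
Mole ratio: 4 mol Fe / 3 mol O2
Moles of Fe = 3.1 × (4/3) = 4.13333 mol
Mass of Fe = 4.13333 mol × 55.85 g/mol = 230.8 g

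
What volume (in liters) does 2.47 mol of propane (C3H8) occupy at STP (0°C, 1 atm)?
At STP, 1 mol of gas occupies 22.4 L
Volume = 2.47 mol × 22.4 L/mol = 55.33 L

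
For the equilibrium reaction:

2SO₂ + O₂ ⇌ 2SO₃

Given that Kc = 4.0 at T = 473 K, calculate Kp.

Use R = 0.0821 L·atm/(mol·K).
K_p = 0.1030

Δn = (moles gaseous products) − (moles gaseous reactants) = -1
T = 473 K; RT = 0.0821 × 473 = 38.8333
Kp = Kc·(RT)^Δn = 4.0 × (38.8333)^-1 = 4.0 × 0.0257511 = 0.1030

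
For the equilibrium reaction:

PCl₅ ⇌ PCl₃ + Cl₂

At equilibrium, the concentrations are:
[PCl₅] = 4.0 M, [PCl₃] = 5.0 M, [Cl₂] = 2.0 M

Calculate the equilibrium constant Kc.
K_c = 2.5000

Kc = ([PCl₃] × [Cl₂]) / ([PCl₅])
   = ((5.0)·(2.0)) / ((4.0))
   = 10 / 4 = 2.5000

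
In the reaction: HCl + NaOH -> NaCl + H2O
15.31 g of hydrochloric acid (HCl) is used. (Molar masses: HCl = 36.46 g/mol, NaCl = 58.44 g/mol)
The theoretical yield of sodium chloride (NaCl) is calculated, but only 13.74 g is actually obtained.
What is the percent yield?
Moles of HCl = 15.31 g ÷ 36.46 g/mol = 0.419912 mol
Mole ratio: 1 mol NaCl / 1 mol HCl
Moles of NaCl = 0.419912 × (1/1) = 0.419912 mol
Theoretical yield = 0.419912 mol × 58.44 g/mol = 24.54 g
Actual yield = 13.74 g
Percent yield = (13.74 / 24.54) × 100% = 56.0%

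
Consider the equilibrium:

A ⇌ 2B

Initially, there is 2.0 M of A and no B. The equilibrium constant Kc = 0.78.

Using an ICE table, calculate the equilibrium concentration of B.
[B] = 1.069 M

ICE: [A] = 2.0 − x, [B] = 2x.
Kc = (2x)²/(2.0 − x) = 0.78 ⇒ 4x² + 0.78x − 1.56 = 0.
x = (−0.78 + √(0.78² + 4·4·1.56))/(2·4) = (−0.78 + √25.568)/8 = 0.53457.
[B] = 2x = 1.069 M.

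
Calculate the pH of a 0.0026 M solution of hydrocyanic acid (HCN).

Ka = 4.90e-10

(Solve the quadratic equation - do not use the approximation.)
pH = 5.95

x² + Ka×x - Ka×C = 0. Using quadratic formula: [H⁺] = 1.1285e-06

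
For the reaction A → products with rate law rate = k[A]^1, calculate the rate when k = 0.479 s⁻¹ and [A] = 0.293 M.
0.1403 M/s

rate = k·[A]^1 = 0.479·(0.293)^1 = 0.479·0.293 = 0.1403 M/s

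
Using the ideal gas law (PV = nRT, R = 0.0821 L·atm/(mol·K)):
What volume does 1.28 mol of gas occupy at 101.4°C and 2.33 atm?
T = 101.4°C + 273.15 = 374.55 K
V = nRT/P = (1.28 × 0.0821 × 374.55) / 2.33
V = 16.89 L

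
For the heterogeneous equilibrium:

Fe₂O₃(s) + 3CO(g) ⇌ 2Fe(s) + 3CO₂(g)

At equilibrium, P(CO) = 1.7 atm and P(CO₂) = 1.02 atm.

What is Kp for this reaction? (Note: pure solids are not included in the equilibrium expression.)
K_p = 0.216

Solids (Fe₂O₃, Fe) are excluded.
Kp = P(CO₂)³/P(CO)³ = (1.02)³/(1.7)³ = 1.061/4.913 = 0.216.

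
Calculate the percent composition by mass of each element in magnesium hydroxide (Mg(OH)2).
Mg: 41.68%, O: 54.86%, H: 3.46%

Molar mass of Mg(OH)2 = 58.33 g/mol
% Mg = (1 × 24.31) / 58.33 × 100% = 24.31 / 58.33 × 100% = 41.68%
% O = (2 × 16.0) / 58.33 × 100% = 32 / 58.33 × 100% = 54.86%
% H = (2 × 1.008) / 58.33 × 100% = 2.016 / 58.33 × 100% = 3.46%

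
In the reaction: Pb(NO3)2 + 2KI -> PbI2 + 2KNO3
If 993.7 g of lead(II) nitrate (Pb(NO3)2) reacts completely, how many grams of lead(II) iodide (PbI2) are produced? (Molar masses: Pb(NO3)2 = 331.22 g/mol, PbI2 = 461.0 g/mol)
Moles of Pb(NO3)2 = 993.7 g ÷ 331.22 g/mol = 3.00012 mol
Mole ratio: 1 mol PbI2 / 1 mol Pb(NO3)2
Moles of PbI2 = 3.00012 × (1/1) = 3.00012 mol
Mass of PbI2 = 3.00012 mol × 461.0 g/mol = 1383 g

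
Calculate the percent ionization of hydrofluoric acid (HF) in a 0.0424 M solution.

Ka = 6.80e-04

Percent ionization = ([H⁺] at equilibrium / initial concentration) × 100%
Percent ionization = 11.9%

Let x = [H⁺]. Ka = x²/(C - x) ⇒ x² + (6.80e-04)x - (6.80e-04)(0.0424) = 0. x = 5.0403e-03. Percent = (5.0403e-03/0.0424) × 100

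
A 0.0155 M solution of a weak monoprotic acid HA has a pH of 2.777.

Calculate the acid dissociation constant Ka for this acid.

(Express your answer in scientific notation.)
K_a = 2.02e-04

[H⁺] = 10^(−pH) = 10^(−2.777) = 1.671e-03 M. For HA ⇌ H⁺ + A⁻, Ka = x²/(C − x) = (1.671e-03)²/(0.0155 − 1.671e-03) = 2.02e-04.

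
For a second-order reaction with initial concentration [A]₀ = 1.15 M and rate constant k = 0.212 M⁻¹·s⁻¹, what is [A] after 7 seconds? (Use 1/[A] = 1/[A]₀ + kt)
0.4249 M

1/[A] = 1/[A]₀ + k·t = 1/1.15 + (0.212)·(7) = 0.8696 + 1.4840 = 2.3536
[A] = 1/2.3536 = 0.4249 M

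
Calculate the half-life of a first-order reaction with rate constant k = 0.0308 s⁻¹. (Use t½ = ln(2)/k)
22.50 s

t½ = ln(2)/k = 0.6931/0.0308 = 22.50 s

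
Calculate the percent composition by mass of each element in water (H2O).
H: 11.19%, O: 88.79%

Molar mass of H2O = 18.02 g/mol
% H = (2 × 1.008) / 18.02 × 100% = 2.016 / 18.02 × 100% = 11.19%
% O = (1 × 16.0) / 18.02 × 100% = 16 / 18.02 × 100% = 88.79%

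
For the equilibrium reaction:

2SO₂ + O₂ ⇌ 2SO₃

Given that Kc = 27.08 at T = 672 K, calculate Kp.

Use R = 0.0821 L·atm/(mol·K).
K_p = 0.4908

Δn = (moles gaseous products) − (moles gaseous reactants) = -1
T = 672 K; RT = 0.0821 × 672 = 55.1712
Kp = Kc·(RT)^Δn = 27.08 × (55.1712)^-1 = 27.08 × 0.0181254 = 0.4908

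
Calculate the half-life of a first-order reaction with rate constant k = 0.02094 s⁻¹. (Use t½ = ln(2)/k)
33.10 s

t½ = ln(2)/k = 0.6931/0.02094 = 33.10 s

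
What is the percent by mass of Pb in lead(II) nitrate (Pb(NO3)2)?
Mass of Pb in formula = 207.2 × 1 = 207.2 g/mol
Molar mass = 331.22 g/mol
% Pb = (207.2/331.22) × 100% = 62.56%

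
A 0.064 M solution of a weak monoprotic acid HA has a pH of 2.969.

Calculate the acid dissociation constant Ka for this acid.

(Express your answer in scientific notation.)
K_a = 1.83e-05

[H⁺] = 10^(−pH) = 10^(−2.969) = 1.074e-03 M. For HA ⇌ H⁺ + A⁻, Ka = x²/(C − x) = (1.074e-03)²/(0.064 − 1.074e-03) = 1.83e-05.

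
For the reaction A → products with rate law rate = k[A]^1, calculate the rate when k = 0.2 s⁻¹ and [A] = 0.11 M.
0.022 M/s

rate = k·[A]^1 = 0.2·(0.11)^1 = 0.2·0.11 = 0.022 M/s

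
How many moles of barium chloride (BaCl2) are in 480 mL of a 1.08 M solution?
Moles = Molarity × Volume (L)
Moles = 1.08 M × 0.48 L = 0.5184 mol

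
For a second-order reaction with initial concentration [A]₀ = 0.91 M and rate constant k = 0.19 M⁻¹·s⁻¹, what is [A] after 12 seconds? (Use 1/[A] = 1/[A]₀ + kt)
0.2960 M

1/[A] = 1/[A]₀ + k·t = 1/0.91 + (0.19)·(12) = 1.0989 + 2.2800 = 3.3789
[A] = 1/3.3789 = 0.2960 M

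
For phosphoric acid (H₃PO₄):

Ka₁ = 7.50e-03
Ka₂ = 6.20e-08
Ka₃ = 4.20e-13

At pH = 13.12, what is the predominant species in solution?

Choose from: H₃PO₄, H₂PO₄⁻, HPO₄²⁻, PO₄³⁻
PO₄³⁻

pKa1 = 2.12, pKa2 = 7.21, pKa3 = 12.38. Each pKa is the crossover between adjacent species; pH = 13.12 lies in the region where PO₄³⁻ predominates.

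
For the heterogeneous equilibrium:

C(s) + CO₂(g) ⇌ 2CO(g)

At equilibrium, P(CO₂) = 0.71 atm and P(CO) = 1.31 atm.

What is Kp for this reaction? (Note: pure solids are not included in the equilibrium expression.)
K_p = 2.417

Solid C is excluded.
Kp = P(CO)²/P(CO₂) = (1.31)²/0.71 = 1.716/0.71 = 2.417.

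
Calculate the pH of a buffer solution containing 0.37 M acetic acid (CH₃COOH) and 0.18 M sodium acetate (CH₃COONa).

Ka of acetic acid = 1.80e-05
pH = 4.43

pKa = -log(1.80e-05) = 4.74. pH = pKa + log([A⁻]/[HA]) = 4.74 + log(0.18/0.37)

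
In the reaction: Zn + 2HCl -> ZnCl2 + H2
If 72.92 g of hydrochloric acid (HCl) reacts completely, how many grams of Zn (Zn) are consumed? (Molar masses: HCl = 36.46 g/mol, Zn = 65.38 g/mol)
Moles of HCl = 72.92 g ÷ 36.46 g/mol = 2 mol
Mole ratio: 1 mol Zn / 2 mol HCl
Moles of Zn = 2 × (1/2) = 1 mol
Mass of Zn = 1 mol × 65.38 g/mol = 65.38 g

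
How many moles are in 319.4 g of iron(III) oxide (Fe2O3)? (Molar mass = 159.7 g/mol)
Moles = 319.4 g ÷ 159.7 g/mol = 2 mol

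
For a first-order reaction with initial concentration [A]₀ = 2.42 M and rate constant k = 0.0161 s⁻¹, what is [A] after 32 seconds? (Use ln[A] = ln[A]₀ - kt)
1.4457 M

ln[A] = ln[A]₀ - k·t = ln(2.42) - (0.0161)·(32) = 0.8838 - 0.5152 = 0.3686
[A] = e^(0.3686) = 1.4457 M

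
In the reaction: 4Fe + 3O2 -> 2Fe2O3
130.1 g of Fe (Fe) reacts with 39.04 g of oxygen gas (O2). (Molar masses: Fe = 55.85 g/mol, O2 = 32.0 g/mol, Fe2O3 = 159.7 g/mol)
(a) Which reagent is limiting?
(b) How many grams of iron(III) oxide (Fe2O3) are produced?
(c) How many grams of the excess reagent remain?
(a) O2, (b) 129.9 g, (c) 39.25 g

Moles of Fe = 130.1 g ÷ 55.85 g/mol = 2.32945 mol
Moles of O2 = 39.04 g ÷ 32.0 g/mol = 1.22 mol
Moles ÷ coefficient: Fe: 2.32945/4 = 0.5824, O2: 1.22/3 = 0.4067
(a) O2 has the smaller value, so O2 is the limiting reagent.
(b) Moles of Fe2O3 = 1.22 mol O2 × (2/3) = 0.813333 mol; mass = 0.813333 mol × 159.7 g/mol = 129.9 g
(c) Fe consumed = 1.22 × (4/3) = 1.62667 mol; remaining = 2.32945 − 1.62667 = 0.702787 mol; mass = 0.702787 mol × 55.85 g/mol = 39.25 g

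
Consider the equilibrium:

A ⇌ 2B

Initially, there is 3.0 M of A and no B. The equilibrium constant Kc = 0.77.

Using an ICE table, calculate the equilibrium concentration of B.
[B] = 1.340 M

ICE: [A] = 3.0 − x, [B] = 2x.
Kc = (2x)²/(3.0 − x) = 0.77 ⇒ 4x² + 0.77x − 2.31 = 0.
x = (−0.77 + √(0.77² + 4·4·2.31))/(2·4) = (−0.77 + √37.553)/8 = 0.66976.
[B] = 2x = 1.340 M.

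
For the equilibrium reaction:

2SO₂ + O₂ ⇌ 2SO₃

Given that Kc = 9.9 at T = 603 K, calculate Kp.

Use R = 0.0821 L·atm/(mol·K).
K_p = 0.2000

Δn = (moles gaseous products) − (moles gaseous reactants) = -1
T = 603 K; RT = 0.0821 × 603 = 49.5063
Kp = Kc·(RT)^Δn = 9.9 × (49.5063)^-1 = 9.9 × 0.0201994 = 0.2000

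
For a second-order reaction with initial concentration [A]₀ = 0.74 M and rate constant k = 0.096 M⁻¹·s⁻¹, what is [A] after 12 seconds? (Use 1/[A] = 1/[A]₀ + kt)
0.3995 M

1/[A] = 1/[A]₀ + k·t = 1/0.74 + (0.096)·(12) = 1.3514 + 1.1520 = 2.5034
[A] = 1/2.5034 = 0.3995 M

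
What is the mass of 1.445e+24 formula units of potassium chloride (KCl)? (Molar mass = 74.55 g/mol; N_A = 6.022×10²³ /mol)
Moles = 1.445e+24 ÷ 6.022×10²³ = 2.39954 mol
Mass = 2.39954 mol × 74.55 g/mol = 178.9 g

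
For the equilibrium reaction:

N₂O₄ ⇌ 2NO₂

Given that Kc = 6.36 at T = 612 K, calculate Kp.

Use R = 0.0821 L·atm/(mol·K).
K_p = 319.5595

Δn = (moles gaseous products) − (moles gaseous reactants) = 1
T = 612 K; RT = 0.0821 × 612 = 50.2452
Kp = Kc·(RT)^Δn = 6.36 × (50.2452)^1 = 6.36 × 50.2452 = 319.5595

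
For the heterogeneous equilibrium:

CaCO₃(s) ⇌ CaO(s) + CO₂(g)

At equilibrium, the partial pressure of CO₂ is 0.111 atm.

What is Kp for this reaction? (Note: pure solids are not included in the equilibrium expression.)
K_p = 0.111

Solids (CaCO₃, CaO) have activity 1 and are excluded.
Kp = P(CO₂) = 0.111.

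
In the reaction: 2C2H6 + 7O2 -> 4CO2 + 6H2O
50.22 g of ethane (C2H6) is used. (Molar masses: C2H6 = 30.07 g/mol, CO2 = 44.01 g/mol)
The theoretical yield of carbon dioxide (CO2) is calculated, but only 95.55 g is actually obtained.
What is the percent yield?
Moles of C2H6 = 50.22 g ÷ 30.07 g/mol = 1.6701 mol
Mole ratio: 4 mol CO2 / 2 mol C2H6
Moles of CO2 = 1.6701 × (4/2) = 3.34021 mol
Theoretical yield = 3.34021 mol × 44.01 g/mol = 147 g
Actual yield = 95.55 g
Percent yield = (95.55 / 147) × 100% = 65.0%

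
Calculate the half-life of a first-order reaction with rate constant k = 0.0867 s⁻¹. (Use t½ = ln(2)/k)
7.99 s

t½ = ln(2)/k = 0.6931/0.0867 = 7.99 s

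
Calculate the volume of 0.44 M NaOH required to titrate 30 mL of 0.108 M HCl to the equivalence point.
V_{base} = 7.4 mL

At equivalence: moles acid = moles base.
moles HCl = 0.108 M × 0.03 L = 0.00324 mol
V_NaOH = 0.00324 mol ÷ 0.44 M = 0.007364 L = 7.4 mL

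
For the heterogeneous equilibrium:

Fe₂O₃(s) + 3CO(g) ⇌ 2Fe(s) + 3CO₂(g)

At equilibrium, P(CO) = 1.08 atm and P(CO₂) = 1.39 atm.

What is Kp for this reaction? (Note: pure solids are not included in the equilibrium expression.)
K_p = 2.132

Solids (Fe₂O₃, Fe) are excluded.
Kp = P(CO₂)³/P(CO)³ = (1.39)³/(1.08)³ = 2.686/1.26 = 2.132.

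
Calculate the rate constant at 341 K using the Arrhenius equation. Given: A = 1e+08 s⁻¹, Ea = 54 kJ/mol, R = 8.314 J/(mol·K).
5.34e-01 s⁻¹

k = A·exp(-Ea/(R·T)) = 1e+08·exp(-54000/(8.314·341)) = 1e+08·exp(-19.0471) = 1e+08·5.3449e-09 = 5.34e-01 s⁻¹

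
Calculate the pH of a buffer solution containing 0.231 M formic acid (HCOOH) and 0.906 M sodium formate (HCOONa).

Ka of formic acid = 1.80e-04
pH = 4.34

pKa = -log(1.80e-04) = 3.74. pH = pKa + log([A⁻]/[HA]) = 3.74 + log(0.906/0.231)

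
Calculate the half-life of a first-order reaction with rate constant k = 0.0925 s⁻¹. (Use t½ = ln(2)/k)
7.49 s

t½ = ln(2)/k = 0.6931/0.0925 = 7.49 s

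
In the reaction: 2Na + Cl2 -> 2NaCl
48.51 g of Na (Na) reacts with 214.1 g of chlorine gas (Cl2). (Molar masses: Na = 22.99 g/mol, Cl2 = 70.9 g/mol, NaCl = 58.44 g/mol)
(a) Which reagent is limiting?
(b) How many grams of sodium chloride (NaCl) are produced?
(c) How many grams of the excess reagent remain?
(a) Na, (b) 123.3 g, (c) 139.3 g

Moles of Na = 48.51 g ÷ 22.99 g/mol = 2.11005 mol
Moles of Cl2 = 214.1 g ÷ 70.9 g/mol = 3.01975 mol
Moles ÷ coefficient: Na: 2.11005/2 = 1.055, Cl2: 3.01975/1 = 3.02
(a) Na has the smaller value, so Na is the limiting reagent.
(b) Moles of NaCl = 2.11005 mol Na × (2/2) = 2.11005 mol; mass = 2.11005 mol × 58.44 g/mol = 123.3 g
(c) Cl2 consumed = 2.11005 × (1/2) = 1.05502 mol; remaining = 3.01975 − 1.05502 = 1.96472 mol; mass = 1.96472 mol × 70.9 g/mol = 139.3 g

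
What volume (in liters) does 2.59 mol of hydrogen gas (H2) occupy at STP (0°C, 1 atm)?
At STP, 1 mol of gas occupies 22.4 L
Volume = 2.59 mol × 22.4 L/mol = 58.02 L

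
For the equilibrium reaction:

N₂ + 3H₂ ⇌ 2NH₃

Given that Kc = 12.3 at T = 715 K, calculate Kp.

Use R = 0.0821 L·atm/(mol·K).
K_p = 0.0036

Δn = (moles gaseous products) − (moles gaseous reactants) = -2
T = 715 K; RT = 0.0821 × 715 = 58.7015
Kp = Kc·(RT)^Δn = 12.3 × (58.7015)^-2 = 12.3 × 0.000290203 = 0.0036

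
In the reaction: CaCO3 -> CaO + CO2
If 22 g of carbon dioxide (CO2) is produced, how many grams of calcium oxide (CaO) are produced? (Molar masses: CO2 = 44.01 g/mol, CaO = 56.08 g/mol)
Moles of CO2 = 22 g ÷ 44.01 g/mol = 0.499886 mol
Mole ratio: 1 mol CaO / 1 mol CO2
Moles of CaO = 0.499886 × (1/1) = 0.499886 mol
Mass of CaO = 0.499886 mol × 56.08 g/mol = 28.03 g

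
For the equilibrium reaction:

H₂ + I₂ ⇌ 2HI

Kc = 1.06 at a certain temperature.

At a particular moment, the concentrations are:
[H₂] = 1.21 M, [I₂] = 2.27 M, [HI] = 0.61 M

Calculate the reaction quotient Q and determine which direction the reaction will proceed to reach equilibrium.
Q = 0.135, Q < K, reaction proceeds forward (toward products)

Q = ([HI]^2) / ([H₂] × [I₂])
  = ((0.61)^2) / ((1.21)·(2.27)) = 0.3721/2.7467 = 0.1355
Since Q = 0.1355 < Kc = 1.06, the reaction proceeds forward (toward products) to reach equilibrium.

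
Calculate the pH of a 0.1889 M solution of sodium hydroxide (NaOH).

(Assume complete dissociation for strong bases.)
pH = 13.28

[OH⁻] = 0.1889 M for strong base. pOH = -log[OH⁻] = 0.72, pH = 14 - pOH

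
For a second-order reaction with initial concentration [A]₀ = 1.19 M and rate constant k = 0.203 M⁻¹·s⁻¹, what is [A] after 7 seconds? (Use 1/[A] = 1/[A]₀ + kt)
0.4422 M

1/[A] = 1/[A]₀ + k·t = 1/1.19 + (0.203)·(7) = 0.8403 + 1.4210 = 2.2613
[A] = 1/2.2613 = 0.4422 M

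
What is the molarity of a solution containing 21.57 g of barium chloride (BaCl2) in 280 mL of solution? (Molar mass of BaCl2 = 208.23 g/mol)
Moles of BaCl2 = 21.57 g ÷ 208.23 g/mol = 0.103587 mol
Volume = 280 mL = 0.28 L
Molarity = 0.103587 mol ÷ 0.28 L = 0.37 M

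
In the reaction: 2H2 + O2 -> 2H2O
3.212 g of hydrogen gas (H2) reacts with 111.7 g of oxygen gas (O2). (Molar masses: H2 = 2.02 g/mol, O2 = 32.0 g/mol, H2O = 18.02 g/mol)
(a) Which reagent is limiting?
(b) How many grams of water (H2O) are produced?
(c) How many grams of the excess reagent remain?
(a) H2, (b) 28.65 g, (c) 86.26 g

Moles of H2 = 3.212 g ÷ 2.02 g/mol = 1.5901 mol
Moles of O2 = 111.7 g ÷ 32.0 g/mol = 3.49063 mol
Moles ÷ coefficient: H2: 1.5901/2 = 0.795, O2: 3.49063/1 = 3.491
(a) H2 has the smaller value, so H2 is the limiting reagent.
(b) Moles of H2O = 1.5901 mol H2 × (2/2) = 1.5901 mol; mass = 1.5901 mol × 18.02 g/mol = 28.65 g
(c) O2 consumed = 1.5901 × (1/2) = 0.79505 mol; remaining = 3.49063 − 0.79505 = 2.69558 mol; mass = 2.69558 mol × 32.0 g/mol = 86.26 g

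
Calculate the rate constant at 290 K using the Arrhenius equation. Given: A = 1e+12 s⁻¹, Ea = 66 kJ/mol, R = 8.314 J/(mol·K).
1.29e+00 s⁻¹

k = A·exp(-Ea/(R·T)) = 1e+12·exp(-66000/(8.314·290)) = 1e+12·exp(-27.3739) = 1e+12·1.2933e-12 = 1.29e+00 s⁻¹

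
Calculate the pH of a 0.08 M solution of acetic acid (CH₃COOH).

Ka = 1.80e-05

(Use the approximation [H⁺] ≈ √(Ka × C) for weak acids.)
pH = 2.92

[H⁺] = √(Ka × C) = √(1.80e-05 × 0.08) = 1.2000e-03. pH = -log(1.2000e-03)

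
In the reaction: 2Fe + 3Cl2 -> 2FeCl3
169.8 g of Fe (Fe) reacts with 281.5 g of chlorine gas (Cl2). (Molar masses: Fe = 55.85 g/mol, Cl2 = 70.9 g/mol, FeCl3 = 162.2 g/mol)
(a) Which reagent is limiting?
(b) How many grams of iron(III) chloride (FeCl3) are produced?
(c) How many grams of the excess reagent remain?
(a) Cl2, (b) 429.3 g, (c) 21.97 g

Moles of Fe = 169.8 g ÷ 55.85 g/mol = 3.04029 mol
Moles of Cl2 = 281.5 g ÷ 70.9 g/mol = 3.97038 mol
Moles ÷ coefficient: Fe: 3.04029/2 = 1.52, Cl2: 3.97038/3 = 1.323
(a) Cl2 has the smaller value, so Cl2 is the limiting reagent.
(b) Moles of FeCl3 = 3.97038 mol Cl2 × (2/3) = 2.64692 mol; mass = 2.64692 mol × 162.2 g/mol = 429.3 g
(c) Fe consumed = 3.97038 × (2/3) = 2.64692 mol; remaining = 3.04029 − 2.64692 = 0.393366 mol; mass = 0.393366 mol × 55.85 g/mol = 21.97 g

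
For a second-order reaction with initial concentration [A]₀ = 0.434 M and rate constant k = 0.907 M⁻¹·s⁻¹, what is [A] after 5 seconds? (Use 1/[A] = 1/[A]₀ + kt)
0.1462 M

1/[A] = 1/[A]₀ + k·t = 1/0.434 + (0.907)·(5) = 2.3041 + 4.5350 = 6.8391
[A] = 1/6.8391 = 0.1462 M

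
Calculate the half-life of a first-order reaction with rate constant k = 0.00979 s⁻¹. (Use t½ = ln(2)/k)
70.80 s

t½ = ln(2)/k = 0.6931/0.00979 = 70.80 s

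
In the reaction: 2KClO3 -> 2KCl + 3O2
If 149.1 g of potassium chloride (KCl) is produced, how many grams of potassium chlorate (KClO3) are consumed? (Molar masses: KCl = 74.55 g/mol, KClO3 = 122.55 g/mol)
Moles of KCl = 149.1 g ÷ 74.55 g/mol = 2 mol
Mole ratio: 2 mol KClO3 / 2 mol KCl
Moles of KClO3 = 2 × (2/2) = 2 mol
Mass of KClO3 = 2 mol × 122.55 g/mol = 245.1 g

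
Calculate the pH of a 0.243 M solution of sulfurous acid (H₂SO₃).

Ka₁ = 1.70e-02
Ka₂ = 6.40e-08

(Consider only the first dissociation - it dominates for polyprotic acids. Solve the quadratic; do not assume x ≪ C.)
pH = 1.25

x² + Ka₁·x − Ka₁·C = 0 with Ka₁ = 1.70e-02, C = 0.243.
x = (−Ka₁ + √(Ka₁² + 4·Ka₁·C))/2 = 5.6332e-02 M, so pH = 1.25.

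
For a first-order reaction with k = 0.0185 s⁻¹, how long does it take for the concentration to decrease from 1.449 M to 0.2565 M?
93.59 s

From ln[A] = ln[A]₀ - k·t: t = ln([A]₀/[A])/k = ln(1.449/0.2565)/0.0185 = ln(5.6491)/0.0185 = 1.7315/0.0185 = 93.59 s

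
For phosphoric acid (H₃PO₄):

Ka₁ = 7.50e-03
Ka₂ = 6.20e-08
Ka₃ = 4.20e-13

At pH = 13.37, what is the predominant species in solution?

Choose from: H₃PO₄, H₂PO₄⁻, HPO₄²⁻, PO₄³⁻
PO₄³⁻

pKa1 = 2.12, pKa2 = 7.21, pKa3 = 12.38. Each pKa is the crossover between adjacent species; pH = 13.37 lies in the region where PO₄³⁻ predominates.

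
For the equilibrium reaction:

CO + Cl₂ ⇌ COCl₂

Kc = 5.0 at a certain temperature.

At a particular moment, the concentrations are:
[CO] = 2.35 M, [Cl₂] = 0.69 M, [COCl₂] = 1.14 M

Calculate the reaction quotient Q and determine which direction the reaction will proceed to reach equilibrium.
Q = 0.703, Q < K, reaction proceeds forward (toward products)

Q = ([COCl₂]) / ([CO] × [Cl₂])
  = ((1.14)) / ((2.35)·(0.69)) = 1.14/1.6215 = 0.7031
Since Q = 0.7031 < Kc = 5.0, the reaction proceeds forward (toward products) to reach equilibrium.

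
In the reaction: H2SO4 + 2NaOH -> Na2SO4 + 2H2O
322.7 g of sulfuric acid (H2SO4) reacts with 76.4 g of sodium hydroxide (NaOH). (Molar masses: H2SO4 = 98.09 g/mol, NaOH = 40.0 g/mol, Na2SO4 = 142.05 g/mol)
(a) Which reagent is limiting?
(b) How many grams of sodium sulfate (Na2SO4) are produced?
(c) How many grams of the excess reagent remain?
(a) NaOH, (b) 135.7 g, (c) 229 g

Moles of H2SO4 = 322.7 g ÷ 98.09 g/mol = 3.28984 mol
Moles of NaOH = 76.4 g ÷ 40.0 g/mol = 1.91 mol
Moles ÷ coefficient: H2SO4: 3.28984/1 = 3.29, NaOH: 1.91/2 = 0.955
(a) NaOH has the smaller value, so NaOH is the limiting reagent.
(b) Moles of Na2SO4 = 1.91 mol NaOH × (1/2) = 0.955 mol; mass = 0.955 mol × 142.05 g/mol = 135.7 g
(c) H2SO4 consumed = 1.91 × (1/2) = 0.955 mol; remaining = 3.28984 − 0.955 = 2.33484 mol; mass = 2.33484 mol × 98.09 g/mol = 229 g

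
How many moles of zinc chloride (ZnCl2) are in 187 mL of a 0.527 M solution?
Moles = Molarity × Volume (L)
Moles = 0.527 M × 0.187 L = 0.09855 mol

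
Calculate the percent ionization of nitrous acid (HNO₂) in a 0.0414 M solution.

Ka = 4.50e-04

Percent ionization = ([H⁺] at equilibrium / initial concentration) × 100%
Percent ionization = 9.9%

Let x = [H⁺]. Ka = x²/(C - x) ⇒ x² + (4.50e-04)x - (4.50e-04)(0.0414) = 0. x = 4.0971e-03. Percent = (4.0971e-03/0.0414) × 100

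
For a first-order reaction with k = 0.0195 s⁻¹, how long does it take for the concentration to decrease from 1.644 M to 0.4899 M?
62.09 s

From ln[A] = ln[A]₀ - k·t: t = ln([A]₀/[A])/k = ln(1.644/0.4899)/0.0195 = ln(3.3558)/0.0195 = 1.2107/0.0195 = 62.09 s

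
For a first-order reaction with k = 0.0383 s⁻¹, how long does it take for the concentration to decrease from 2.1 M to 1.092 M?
17.07 s

From ln[A] = ln[A]₀ - k·t: t = ln([A]₀/[A])/k = ln(2.1/1.092)/0.0383 = ln(1.9231)/0.0383 = 0.6539/0.0383 = 17.07 s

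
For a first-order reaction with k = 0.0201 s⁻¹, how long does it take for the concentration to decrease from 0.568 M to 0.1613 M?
62.63 s

From ln[A] = ln[A]₀ - k·t: t = ln([A]₀/[A])/k = ln(0.568/0.1613)/0.0201 = ln(3.5214)/0.0201 = 1.2589/0.0201 = 62.63 s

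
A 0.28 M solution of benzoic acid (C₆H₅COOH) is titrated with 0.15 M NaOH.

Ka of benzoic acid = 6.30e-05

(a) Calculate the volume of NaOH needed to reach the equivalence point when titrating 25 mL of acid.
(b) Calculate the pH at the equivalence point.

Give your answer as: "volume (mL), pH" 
V = 46.7 mL, pH = 8.60

(a) At equivalence: moles acid = moles base.
moles acid = 0.28 × 0.025 = 0.007 mol; V_NaOH = 0.007/0.15 = 0.04667 L = 46.7 mL.
(b) At equivalence, all acid → conjugate base A⁻ at [A⁻] = 0.007/0.07167 = 0.09767 M.
Kb = Kw/Ka = 1.0e-14/6.30e-05 = 1.587e-10; [OH⁻] = √(Kb·[A⁻]) = 3.937e-06; pOH = 5.40; pH = 14 − pOH = 8.60.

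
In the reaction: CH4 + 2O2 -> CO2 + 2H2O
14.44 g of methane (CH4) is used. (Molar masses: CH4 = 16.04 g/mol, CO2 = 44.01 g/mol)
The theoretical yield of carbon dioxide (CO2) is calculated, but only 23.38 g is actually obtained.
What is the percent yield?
Moles of CH4 = 14.44 g ÷ 16.04 g/mol = 0.900249 mol
Mole ratio: 1 mol CO2 / 1 mol CH4
Moles of CO2 = 0.900249 × (1/1) = 0.900249 mol
Theoretical yield = 0.900249 mol × 44.01 g/mol = 39.62 g
Actual yield = 23.38 g
Percent yield = (23.38 / 39.62) × 100% = 59.0%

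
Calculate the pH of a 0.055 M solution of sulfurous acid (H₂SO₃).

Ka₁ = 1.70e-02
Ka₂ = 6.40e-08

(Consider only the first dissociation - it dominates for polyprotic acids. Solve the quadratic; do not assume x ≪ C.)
pH = 1.63

x² + Ka₁·x − Ka₁·C = 0 with Ka₁ = 1.70e-02, C = 0.055.
x = (−Ka₁ + √(Ka₁² + 4·Ka₁·C))/2 = 2.3237e-02 M, so pH = 1.63.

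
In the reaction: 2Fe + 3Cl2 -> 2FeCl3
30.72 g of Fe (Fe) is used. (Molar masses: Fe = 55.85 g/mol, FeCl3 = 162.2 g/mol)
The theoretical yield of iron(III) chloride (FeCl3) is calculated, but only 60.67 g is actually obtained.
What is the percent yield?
Moles of Fe = 30.72 g ÷ 55.85 g/mol = 0.550045 mol
Mole ratio: 2 mol FeCl3 / 2 mol Fe
Moles of FeCl3 = 0.550045 × (2/2) = 0.550045 mol
Theoretical yield = 0.550045 mol × 162.2 g/mol = 89.217 g
Actual yield = 60.67 g
Percent yield = (60.67 / 89.217) × 100% = 68.0%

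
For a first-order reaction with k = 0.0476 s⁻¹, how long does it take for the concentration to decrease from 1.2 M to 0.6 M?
14.56 s

From ln[A] = ln[A]₀ - k·t: t = ln([A]₀/[A])/k = ln(1.2/0.6)/0.0476 = ln(2.0000)/0.0476 = 0.6931/0.0476 = 14.56 s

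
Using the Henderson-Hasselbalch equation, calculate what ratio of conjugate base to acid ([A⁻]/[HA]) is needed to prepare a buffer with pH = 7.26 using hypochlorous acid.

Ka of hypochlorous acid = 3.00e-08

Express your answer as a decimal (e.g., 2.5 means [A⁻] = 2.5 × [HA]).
[A⁻]/[HA] = 0.546

pKa = −log(3.00e-08) = 7.5229. pH = pKa + log([A⁻]/[HA]). 7.26 = 7.5229 + log(ratio). log(ratio) = 7.26 − 7.5229 = -0.2629. ratio = 10^(-0.2629) = 0.546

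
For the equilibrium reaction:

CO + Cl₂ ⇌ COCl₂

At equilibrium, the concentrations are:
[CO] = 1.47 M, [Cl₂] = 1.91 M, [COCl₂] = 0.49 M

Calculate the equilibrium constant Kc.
K_c = 0.1745

Kc = ([COCl₂]) / ([CO] × [Cl₂])
   = ((0.49)) / ((1.47)·(1.91))
   = 0.49 / 2.8077 = 0.1745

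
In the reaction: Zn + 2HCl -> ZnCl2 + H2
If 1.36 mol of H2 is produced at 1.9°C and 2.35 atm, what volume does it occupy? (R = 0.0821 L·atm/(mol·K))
T = 1.9°C + 273.15 = 275.05 K
V = nRT/P = (1.36 × 0.0821 × 275.05) / 2.35
V = 13.07 L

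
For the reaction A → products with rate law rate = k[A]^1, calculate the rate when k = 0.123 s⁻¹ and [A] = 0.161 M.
0.0198 M/s

rate = k·[A]^1 = 0.123·(0.161)^1 = 0.123·0.161 = 0.0198 M/s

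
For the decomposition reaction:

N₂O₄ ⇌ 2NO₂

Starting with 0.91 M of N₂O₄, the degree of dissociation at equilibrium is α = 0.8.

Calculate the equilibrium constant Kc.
K_c = 11.65

x = α·[A]₀ = 0.8 × 0.91 = 0.728 M dissociated.
At eq: [N₂O₄] = 0.91 − 0.728 = 0.182 M; [NO₂] = 2x = 1.456 M.
Kc = [NO₂]²/[N₂O₄] = (1.456)²/0.182 = 11.65.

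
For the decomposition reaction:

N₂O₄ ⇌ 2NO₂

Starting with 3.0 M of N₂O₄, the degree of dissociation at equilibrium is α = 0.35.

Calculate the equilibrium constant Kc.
K_c = 2.2615

x = α·[A]₀ = 0.35 × 3.0 = 1.05 M dissociated.
At eq: [N₂O₄] = 3.0 − 1.05 = 1.95 M; [NO₂] = 2x = 2.1 M.
Kc = [NO₂]²/[N₂O₄] = (2.1)²/1.95 = 2.262.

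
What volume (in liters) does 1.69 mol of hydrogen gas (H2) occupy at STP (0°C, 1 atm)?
At STP, 1 mol of gas occupies 22.4 L
Volume = 1.69 mol × 22.4 L/mol = 37.86 L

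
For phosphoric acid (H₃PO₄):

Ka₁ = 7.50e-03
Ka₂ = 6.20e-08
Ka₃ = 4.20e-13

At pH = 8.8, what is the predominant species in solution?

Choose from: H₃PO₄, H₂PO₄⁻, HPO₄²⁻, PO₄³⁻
HPO₄²⁻

pKa1 = 2.12, pKa2 = 7.21, pKa3 = 12.38. Each pKa is the crossover between adjacent species; pH = 8.8 lies in the region where HPO₄²⁻ predominates.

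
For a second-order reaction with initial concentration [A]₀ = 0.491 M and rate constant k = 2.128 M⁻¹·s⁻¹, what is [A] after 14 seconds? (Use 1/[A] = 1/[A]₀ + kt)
0.0314 M

1/[A] = 1/[A]₀ + k·t = 1/0.491 + (2.128)·(14) = 2.0367 + 29.7920 = 31.8287
[A] = 1/31.8287 = 0.0314 M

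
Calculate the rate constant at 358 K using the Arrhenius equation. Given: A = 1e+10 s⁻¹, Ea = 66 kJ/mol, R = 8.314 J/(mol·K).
2.34e+00 s⁻¹

k = A·exp(-Ea/(R·T)) = 1e+10·exp(-66000/(8.314·358)) = 1e+10·exp(-22.1743) = 1e+10·2.3432e-10 = 2.34e+00 s⁻¹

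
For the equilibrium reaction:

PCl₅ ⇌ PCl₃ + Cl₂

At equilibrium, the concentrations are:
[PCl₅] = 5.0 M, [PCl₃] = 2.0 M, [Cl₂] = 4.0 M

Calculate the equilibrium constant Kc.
K_c = 1.6000

Kc = ([PCl₃] × [Cl₂]) / ([PCl₅])
   = ((2.0)·(4.0)) / ((5.0))
   = 8 / 5 = 1.6000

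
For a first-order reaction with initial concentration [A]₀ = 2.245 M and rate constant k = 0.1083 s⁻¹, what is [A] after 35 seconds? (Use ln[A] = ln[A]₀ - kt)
0.0507 M

ln[A] = ln[A]₀ - k·t = ln(2.245) - (0.1083)·(35) = 0.8087 - 3.7905 = -2.9818
[A] = e^(-2.9818) = 0.0507 M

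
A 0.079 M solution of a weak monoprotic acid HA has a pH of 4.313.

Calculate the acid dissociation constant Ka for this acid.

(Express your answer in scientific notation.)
K_a = 3.00e-08

[H⁺] = 10^(−pH) = 10^(−4.313) = 4.864e-05 M. For HA ⇌ H⁺ + A⁻, Ka = x²/(C − x) = (4.864e-05)²/(0.079 − 4.864e-05) = 3.00e-08.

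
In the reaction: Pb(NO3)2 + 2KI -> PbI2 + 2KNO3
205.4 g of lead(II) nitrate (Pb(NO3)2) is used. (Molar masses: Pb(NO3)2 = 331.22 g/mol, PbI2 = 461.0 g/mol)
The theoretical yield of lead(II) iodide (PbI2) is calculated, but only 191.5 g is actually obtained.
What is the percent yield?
Moles of Pb(NO3)2 = 205.4 g ÷ 331.22 g/mol = 0.620132 mol
Mole ratio: 1 mol PbI2 / 1 mol Pb(NO3)2
Moles of PbI2 = 0.620132 × (1/1) = 0.620132 mol
Theoretical yield = 0.620132 mol × 461.0 g/mol = 285.88 g
Actual yield = 191.5 g
Percent yield = (191.5 / 285.88) × 100% = 67.0%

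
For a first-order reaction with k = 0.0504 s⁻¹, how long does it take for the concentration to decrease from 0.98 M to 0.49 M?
13.75 s

From ln[A] = ln[A]₀ - k·t: t = ln([A]₀/[A])/k = ln(0.98/0.49)/0.0504 = ln(2.0000)/0.0504 = 0.6931/0.0504 = 13.75 s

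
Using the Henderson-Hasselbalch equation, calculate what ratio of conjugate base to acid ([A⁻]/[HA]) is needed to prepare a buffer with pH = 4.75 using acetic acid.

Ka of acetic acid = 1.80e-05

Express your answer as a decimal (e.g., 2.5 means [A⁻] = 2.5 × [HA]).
[A⁻]/[HA] = 1.012

pKa = −log(1.80e-05) = 4.7447. pH = pKa + log([A⁻]/[HA]). 4.75 = 4.7447 + log(ratio). log(ratio) = 4.75 − 4.7447 = 0.0053. ratio = 10^(0.0053) = 1.012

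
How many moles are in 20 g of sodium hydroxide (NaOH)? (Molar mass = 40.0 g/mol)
Moles = 20 g ÷ 40.0 g/mol = 0.5 mol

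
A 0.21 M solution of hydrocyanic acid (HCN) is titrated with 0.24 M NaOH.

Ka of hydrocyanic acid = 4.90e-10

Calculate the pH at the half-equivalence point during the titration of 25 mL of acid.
pH = pKa = 9.31

At the half-equivalence point, [HA] = [A⁻], so by Henderson–Hasselbalch pH = pKa + log(1) = pKa.
pKa = −log(4.90e-10) = 9.31.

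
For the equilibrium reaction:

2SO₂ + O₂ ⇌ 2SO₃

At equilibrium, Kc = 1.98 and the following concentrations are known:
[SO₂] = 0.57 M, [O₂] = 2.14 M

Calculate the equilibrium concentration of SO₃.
[SO₃] = 1.1733 M

Kc = ([SO₃]^2) / ([SO₂]^2 × [O₂]) = 1.98
[SO₃]^2 = Kc · (reactant terms)/(other product terms) = 1.98 · 0.69529 / 1 = 1.3767
[SO₃] = (1.3767)^(1/2) = 1.1733 M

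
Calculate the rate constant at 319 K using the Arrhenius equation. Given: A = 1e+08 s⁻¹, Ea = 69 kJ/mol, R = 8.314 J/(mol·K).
5.03e-04 s⁻¹

k = A·exp(-Ea/(R·T)) = 1e+08·exp(-69000/(8.314·319)) = 1e+08·exp(-26.0165) = 1e+08·5.0256e-12 = 5.03e-04 s⁻¹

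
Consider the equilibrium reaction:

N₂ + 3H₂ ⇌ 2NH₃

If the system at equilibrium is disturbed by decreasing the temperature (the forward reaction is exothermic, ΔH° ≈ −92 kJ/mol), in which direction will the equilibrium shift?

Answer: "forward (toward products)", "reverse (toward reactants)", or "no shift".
forward (toward products)

Apply Le Chatelier's principle: system shifts to counteract the change.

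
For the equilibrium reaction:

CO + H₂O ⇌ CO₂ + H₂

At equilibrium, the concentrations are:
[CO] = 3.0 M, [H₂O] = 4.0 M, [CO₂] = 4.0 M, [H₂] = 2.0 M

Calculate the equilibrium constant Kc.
K_c = 0.6667

Kc = ([CO₂] × [H₂]) / ([CO] × [H₂O])
   = ((4.0)·(2.0)) / ((3.0)·(4.0))
   = 8 / 12 = 0.6667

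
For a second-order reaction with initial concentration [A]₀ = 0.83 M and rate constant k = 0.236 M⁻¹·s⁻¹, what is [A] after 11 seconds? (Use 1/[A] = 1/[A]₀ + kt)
0.2631 M

1/[A] = 1/[A]₀ + k·t = 1/0.83 + (0.236)·(11) = 1.2048 + 2.5960 = 3.8008
[A] = 1/3.8008 = 0.2631 M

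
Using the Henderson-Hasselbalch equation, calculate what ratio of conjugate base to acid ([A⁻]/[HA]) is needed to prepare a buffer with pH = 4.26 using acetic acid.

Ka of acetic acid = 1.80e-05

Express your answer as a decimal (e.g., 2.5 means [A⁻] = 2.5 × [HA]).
[A⁻]/[HA] = 0.328

pKa = −log(1.80e-05) = 4.7447. pH = pKa + log([A⁻]/[HA]). 4.26 = 4.7447 + log(ratio). log(ratio) = 4.26 − 4.7447 = -0.4847. ratio = 10^(-0.4847) = 0.328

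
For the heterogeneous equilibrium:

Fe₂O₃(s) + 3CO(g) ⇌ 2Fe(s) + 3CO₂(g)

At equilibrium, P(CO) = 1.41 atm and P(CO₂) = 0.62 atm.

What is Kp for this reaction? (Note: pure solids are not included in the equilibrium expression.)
K_p = 0.085

Solids (Fe₂O₃, Fe) are excluded.
Kp = P(CO₂)³/P(CO)³ = (0.62)³/(1.41)³ = 0.2383/2.803 = 0.085.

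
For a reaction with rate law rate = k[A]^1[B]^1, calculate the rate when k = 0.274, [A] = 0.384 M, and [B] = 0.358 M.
0.03767 M/s

rate = k·[A]^1·[B]^1 = 0.274·(0.384)^1·(0.358)^1 = 0.274·0.384·0.358 = 0.03767 M/s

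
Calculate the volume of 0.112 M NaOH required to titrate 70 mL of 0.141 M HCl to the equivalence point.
V_{base} = 88.1 mL

At equivalence: moles acid = moles base.
moles HCl = 0.141 M × 0.07 L = 0.00987 mol
V_NaOH = 0.00987 mol ÷ 0.112 M = 0.08812 L = 88.1 mL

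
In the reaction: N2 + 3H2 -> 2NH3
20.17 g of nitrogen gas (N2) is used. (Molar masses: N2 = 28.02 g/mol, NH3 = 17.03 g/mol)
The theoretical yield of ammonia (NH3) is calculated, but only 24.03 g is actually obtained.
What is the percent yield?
Moles of N2 = 20.17 g ÷ 28.02 g/mol = 0.719843 mol
Mole ratio: 2 mol NH3 / 1 mol N2
Moles of NH3 = 0.719843 × (2/1) = 1.43969 mol
Theoretical yield = 1.43969 mol × 17.03 g/mol = 24.518 g
Actual yield = 24.03 g
Percent yield = (24.03 / 24.518) × 100% = 98.0%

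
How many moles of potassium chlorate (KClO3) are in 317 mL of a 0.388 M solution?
Moles = Molarity × Volume (L)
Moles = 0.388 M × 0.317 L = 0.123 mol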